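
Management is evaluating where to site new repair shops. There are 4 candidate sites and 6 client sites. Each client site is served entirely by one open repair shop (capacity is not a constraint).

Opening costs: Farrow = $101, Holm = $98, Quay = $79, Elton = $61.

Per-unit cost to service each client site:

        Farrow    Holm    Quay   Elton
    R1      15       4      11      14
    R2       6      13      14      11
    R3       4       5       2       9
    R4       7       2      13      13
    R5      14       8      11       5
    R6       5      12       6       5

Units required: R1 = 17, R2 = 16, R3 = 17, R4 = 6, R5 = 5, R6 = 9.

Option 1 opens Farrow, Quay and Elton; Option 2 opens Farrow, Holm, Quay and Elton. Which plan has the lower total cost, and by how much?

Option 2 is cheaper by 51.

Option 1: {Farrow, Quay, Elton}: R1→Quay 11·17=187, R2→Farrow 6·16=96, R3→Quay 2·17=34, R4→Farrow 7·6=42, R5→Elton 5·5=25, R6→Farrow 5·9=45. Service 429; fixed 241; total 670.
Option 2: {Farrow, Holm, Quay, Elton}: R1→Holm 4·17=68, R2→Farrow 6·16=96, R3→Quay 2·17=34, R4→Holm 2·6=12, R5→Elton 5·5=25, R6→Farrow 5·9=45. Service 280; fixed 339; total 619.
Difference: |670 − 619| = 51.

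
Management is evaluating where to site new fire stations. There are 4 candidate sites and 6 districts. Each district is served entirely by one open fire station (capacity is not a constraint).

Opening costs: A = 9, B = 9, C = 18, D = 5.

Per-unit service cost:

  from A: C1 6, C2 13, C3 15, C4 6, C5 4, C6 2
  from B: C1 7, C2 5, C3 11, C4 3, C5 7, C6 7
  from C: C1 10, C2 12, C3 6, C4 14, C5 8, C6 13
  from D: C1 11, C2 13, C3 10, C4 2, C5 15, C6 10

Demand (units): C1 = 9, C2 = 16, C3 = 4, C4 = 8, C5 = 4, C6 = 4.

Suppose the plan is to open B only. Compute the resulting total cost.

Total cost: 276

Each district is assigned to its cheapest site among the open ones.
{B}: C1→B 7·9=63, C2→B 5·16=80, C3→B 11·4=44, C4→B 3·8=24, C5→B 7·4=28, C6→B 7·4=28. Service 267; fixed 9; total 276.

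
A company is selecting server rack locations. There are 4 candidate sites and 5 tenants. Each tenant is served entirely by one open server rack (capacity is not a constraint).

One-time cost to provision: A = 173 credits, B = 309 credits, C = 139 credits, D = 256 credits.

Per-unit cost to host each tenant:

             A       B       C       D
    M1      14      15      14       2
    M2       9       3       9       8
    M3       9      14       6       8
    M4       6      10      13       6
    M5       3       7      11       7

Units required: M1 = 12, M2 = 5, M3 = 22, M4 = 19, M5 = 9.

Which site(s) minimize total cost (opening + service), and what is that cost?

For any fixed open set, each tenant goes to its cheapest open site; total = fixed + service.
{D}: M1→D 2·12=24, M2→D 8·5=40, M3→D 8·22=176, M4→D 6·19=114, M5→D 7·9=63. Service 417; fixed 256; total 673.
{A}: service 552 + fixed 173 = 725
{C, D}: M1→D 2·12=24, M2→D 8·5=40, M3→C 6·22=132, M4→D 6·19=114, M5→D 7·9=63. Service 373; fixed 395; total 768.
{A, B, C, D}: M1→D 2·12=24, M2→B 3·5=15, M3→C 6·22=132, M4→A 6·19=114, M5→A 3·9=27. Service 312; fixed 877; total 1189.
No other subset beats 673.

Open D only; minimum total cost 673.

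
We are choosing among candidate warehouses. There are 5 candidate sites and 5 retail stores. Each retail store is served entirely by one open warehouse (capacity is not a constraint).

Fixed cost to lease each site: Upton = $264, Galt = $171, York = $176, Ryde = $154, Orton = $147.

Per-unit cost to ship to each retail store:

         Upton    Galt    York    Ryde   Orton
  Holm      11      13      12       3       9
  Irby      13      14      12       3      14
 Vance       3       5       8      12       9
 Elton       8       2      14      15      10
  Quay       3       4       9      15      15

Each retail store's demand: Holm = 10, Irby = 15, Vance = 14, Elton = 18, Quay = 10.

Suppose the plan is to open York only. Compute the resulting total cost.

Each retail store is assigned to its cheapest site among the open ones.
{York}: Holm→York 12·10=120, Irby→York 12·15=180, Vance→York 8·14=112, Elton→York 14·18=252, Quay→York 9·10=90. Service 754; fixed 176; total 930.

Total cost: 930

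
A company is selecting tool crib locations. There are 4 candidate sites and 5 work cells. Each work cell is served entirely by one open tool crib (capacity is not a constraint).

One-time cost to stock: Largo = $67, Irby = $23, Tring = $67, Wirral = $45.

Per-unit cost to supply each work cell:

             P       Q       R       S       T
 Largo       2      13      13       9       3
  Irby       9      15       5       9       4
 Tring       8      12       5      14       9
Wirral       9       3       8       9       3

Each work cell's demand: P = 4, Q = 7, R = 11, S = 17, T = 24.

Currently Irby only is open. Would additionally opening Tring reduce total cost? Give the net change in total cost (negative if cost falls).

Current service cost with {Irby}: 445.
Adding Tring: each work cell re-picks its cheapest; new service cost 420, saving 25.
Extra fixed cost: 67. Net change = 67 − 25 = 42.
(Totals: 468 → 510.)

No — net change +42 (cost rises by 42).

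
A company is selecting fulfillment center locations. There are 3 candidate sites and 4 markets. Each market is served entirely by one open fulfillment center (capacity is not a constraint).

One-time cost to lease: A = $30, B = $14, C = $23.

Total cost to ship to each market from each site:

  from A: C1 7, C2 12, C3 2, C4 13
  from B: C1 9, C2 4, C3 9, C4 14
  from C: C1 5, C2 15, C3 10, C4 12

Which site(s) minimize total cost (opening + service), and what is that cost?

Open B only; minimum total cost 50.

For any fixed open set, each market goes to its cheapest open site; total = fixed + service.
{B}: C1→B 9, C2→B 4, C3→B 9, C4→B 14. Service 36; fixed 14; total 50.
{A}: service 34 + fixed 30 = 64
{C}: service 42 + fixed 23 = 65
{A, B, C}: C1→C 5, C2→B 4, C3→A 2, C4→C 12. Service 23; fixed 67; total 90.
No other subset beats 50.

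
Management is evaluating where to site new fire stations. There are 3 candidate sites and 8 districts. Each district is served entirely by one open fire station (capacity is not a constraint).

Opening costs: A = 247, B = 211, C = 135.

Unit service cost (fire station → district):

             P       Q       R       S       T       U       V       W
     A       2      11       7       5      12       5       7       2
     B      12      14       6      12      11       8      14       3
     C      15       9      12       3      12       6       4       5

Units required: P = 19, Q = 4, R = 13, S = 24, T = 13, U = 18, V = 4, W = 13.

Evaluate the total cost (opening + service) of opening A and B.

Each district is assigned to its cheapest site among the open ones.
{A, B}: P→A 2·19=38, Q→A 11·4=44, R→B 6·13=78, S→A 5·24=120, T→B 11·13=143, U→A 5·18=90, V→A 7·4=28, W→A 2·13=26. Service 567; fixed 458; total 1025.

Total cost: 1025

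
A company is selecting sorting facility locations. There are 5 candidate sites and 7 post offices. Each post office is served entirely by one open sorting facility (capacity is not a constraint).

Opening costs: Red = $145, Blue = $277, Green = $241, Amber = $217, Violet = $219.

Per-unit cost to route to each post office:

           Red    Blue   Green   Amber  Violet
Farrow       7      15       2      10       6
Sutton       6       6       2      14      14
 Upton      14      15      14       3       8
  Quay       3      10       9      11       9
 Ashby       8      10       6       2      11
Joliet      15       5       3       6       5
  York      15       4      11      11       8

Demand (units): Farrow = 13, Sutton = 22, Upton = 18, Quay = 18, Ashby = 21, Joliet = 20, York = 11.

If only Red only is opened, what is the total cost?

Each post office is assigned to its cheapest site among the open ones.
{Red}: Farrow→Red 7·13=91, Sutton→Red 6·22=132, Upton→Red 14·18=252, Quay→Red 3·18=54, Ashby→Red 8·21=168, Joliet→Red 15·20=300, York→Red 15·11=165. Service 1162; fixed 145; total 1307.

Total cost: 1307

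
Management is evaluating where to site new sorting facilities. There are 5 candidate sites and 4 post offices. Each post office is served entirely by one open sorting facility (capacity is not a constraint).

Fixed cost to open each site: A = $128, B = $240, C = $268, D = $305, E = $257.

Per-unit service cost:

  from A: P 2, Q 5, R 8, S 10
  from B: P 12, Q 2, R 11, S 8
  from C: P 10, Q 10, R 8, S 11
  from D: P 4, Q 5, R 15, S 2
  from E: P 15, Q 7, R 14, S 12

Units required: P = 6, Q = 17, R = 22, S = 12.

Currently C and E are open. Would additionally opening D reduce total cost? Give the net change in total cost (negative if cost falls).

No — net change +127 (cost rises by 127).

Current service cost with {C, E}: 487.
Adding D: each post office re-picks its cheapest; new service cost 309, saving 178.
Extra fixed cost: 305. Net change = 305 − 178 = 127.
(Totals: 1012 → 1139.)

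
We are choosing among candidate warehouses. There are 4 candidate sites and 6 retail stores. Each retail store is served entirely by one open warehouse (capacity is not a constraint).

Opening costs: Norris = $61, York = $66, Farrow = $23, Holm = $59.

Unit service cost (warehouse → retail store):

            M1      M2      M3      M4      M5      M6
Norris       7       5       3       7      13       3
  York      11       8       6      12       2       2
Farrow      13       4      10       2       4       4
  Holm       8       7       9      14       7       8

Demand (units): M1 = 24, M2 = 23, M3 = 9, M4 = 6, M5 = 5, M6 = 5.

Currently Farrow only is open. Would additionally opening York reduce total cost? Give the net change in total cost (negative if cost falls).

Current service cost with {Farrow}: 546.
Adding York: each retail store re-picks its cheapest; new service cost 442, saving 104.
Extra fixed cost: 66. Net change = 66 − 104 = -38.
(Totals: 569 → 531.)

Yes — net change −38 (cost falls by 38).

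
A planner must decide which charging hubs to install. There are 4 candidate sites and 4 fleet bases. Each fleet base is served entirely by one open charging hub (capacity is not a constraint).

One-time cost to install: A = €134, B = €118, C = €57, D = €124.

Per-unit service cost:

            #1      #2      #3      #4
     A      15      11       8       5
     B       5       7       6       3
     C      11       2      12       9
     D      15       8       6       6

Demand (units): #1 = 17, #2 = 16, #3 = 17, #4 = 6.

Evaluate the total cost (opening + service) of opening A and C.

Total cost: 576

Each fleet base is assigned to its cheapest site among the open ones.
{A, C}: #1→C 11·17=187, #2→C 2·16=32, #3→A 8·17=136, #4→A 5·6=30. Service 385; fixed 191; total 576.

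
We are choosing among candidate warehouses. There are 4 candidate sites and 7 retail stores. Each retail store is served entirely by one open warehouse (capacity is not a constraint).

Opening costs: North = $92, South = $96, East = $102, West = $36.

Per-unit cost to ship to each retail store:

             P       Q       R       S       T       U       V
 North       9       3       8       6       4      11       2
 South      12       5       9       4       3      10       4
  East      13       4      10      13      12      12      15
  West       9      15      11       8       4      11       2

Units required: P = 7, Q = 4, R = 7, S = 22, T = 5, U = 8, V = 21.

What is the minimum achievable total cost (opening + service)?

Minimum total cost: 503

For any fixed open set, each retail store goes to its cheapest open site; total = fixed + service.
{South, West}: P→West 9·7=63, Q→South 5·4=20, R→South 9·7=63, S→South 4·22=88, T→South 3·5=15, U→South 10·8=80, V→West 2·21=42. Service 371; fixed 132; total 503.
{North}: service 413 + fixed 92 = 505
{South}: service 434 + fixed 96 = 530
{North, South, East, West}: P→North 9·7=63, Q→North 3·4=12, R→North 8·7=56, S→South 4·22=88, T→South 3·5=15, U→South 10·8=80, V→North 2·21=42. Service 356; fixed 326; total 682.
No other subset beats 503.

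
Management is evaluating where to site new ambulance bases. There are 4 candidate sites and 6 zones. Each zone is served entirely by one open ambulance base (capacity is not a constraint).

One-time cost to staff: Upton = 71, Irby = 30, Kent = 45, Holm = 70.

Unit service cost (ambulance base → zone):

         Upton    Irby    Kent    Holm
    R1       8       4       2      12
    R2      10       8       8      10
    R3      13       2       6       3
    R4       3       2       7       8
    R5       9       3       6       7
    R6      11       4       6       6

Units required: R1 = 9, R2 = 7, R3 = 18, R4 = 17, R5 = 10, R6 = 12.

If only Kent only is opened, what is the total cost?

Each zone is assigned to its cheapest site among the open ones.
{Kent}: R1→Kent 2·9=18, R2→Kent 8·7=56, R3→Kent 6·18=108, R4→Kent 7·17=119, R5→Kent 6·10=60, R6→Kent 6·12=72. Service 433; fixed 45; total 478.

Total cost: 478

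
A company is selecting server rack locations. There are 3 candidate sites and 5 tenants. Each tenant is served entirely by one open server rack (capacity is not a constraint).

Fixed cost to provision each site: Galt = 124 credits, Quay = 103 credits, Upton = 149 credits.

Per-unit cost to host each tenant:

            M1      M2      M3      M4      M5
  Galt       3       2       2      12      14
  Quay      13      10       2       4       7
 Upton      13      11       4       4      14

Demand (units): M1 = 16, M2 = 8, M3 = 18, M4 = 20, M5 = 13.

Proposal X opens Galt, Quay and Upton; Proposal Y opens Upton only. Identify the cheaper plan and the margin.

Proposal X is cheaper by 132.

Proposal X: {Galt, Quay, Upton}: M1→Galt 3·16=48, M2→Galt 2·8=16, M3→Galt 2·18=36, M4→Quay 4·20=80, M5→Quay 7·13=91. Service 271; fixed 376; total 647.
Proposal Y: {Upton}: M1→Upton 13·16=208, M2→Upton 11·8=88, M3→Upton 4·18=72, M4→Upton 4·20=80, M5→Upton 14·13=182. Service 630; fixed 149; total 779.
Difference: |647 − 779| = 132.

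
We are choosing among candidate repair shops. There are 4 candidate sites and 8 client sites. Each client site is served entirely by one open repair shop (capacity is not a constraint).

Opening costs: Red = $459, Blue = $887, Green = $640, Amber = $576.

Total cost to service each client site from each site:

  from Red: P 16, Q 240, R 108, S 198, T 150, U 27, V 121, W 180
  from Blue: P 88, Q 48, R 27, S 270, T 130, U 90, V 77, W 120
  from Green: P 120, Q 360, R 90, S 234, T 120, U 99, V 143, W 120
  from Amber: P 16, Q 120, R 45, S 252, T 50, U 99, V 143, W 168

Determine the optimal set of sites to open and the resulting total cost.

For any fixed open set, each client site goes to its cheapest open site; total = fixed + service.
{Amber}: P→Amber 16, Q→Amber 120, R→Amber 45, S→Amber 252, T→Amber 50, U→Amber 99, V→Amber 143, W→Amber 168. Service 893; fixed 576; total 1469.
{Red}: P→Red 16, Q→Red 240, R→Red 108, S→Red 198, T→Red 150, U→Red 27, V→Red 121, W→Red 180. Service 1040; fixed 459; total 1499.
{Blue}: P→Blue 88, Q→Blue 48, R→Blue 27, S→Blue 270, T→Blue 130, U→Blue 90, V→Blue 77, W→Blue 120. Service 850; fixed 887; total 1737.
{Red, Blue, Green, Amber}: P→Red 16, Q→Blue 48, R→Blue 27, S→Red 198, T→Amber 50, U→Red 27, V→Blue 77, W→Blue 120. Service 563; fixed 2562; total 3125.
(All 15 nonempty subsets were checked; Amber only is lowest.)

Open Amber only; minimum total cost 1469.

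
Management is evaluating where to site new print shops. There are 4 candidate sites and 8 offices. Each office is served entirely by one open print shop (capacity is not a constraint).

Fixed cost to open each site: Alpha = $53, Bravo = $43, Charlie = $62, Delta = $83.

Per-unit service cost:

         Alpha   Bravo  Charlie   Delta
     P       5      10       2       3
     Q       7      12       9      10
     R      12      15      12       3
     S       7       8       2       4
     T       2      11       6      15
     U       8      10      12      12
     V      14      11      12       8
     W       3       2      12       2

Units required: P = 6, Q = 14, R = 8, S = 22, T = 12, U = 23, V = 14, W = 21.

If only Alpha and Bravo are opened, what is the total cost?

Each office is assigned to its cheapest site among the open ones.
{Alpha, Bravo}: P→Alpha 5·6=30, Q→Alpha 7·14=98, R→Alpha 12·8=96, S→Alpha 7·22=154, T→Alpha 2·12=24, U→Alpha 8·23=184, V→Bravo 11·14=154, W→Bravo 2·21=42. Service 782; fixed 96; total 878.

Total cost: 878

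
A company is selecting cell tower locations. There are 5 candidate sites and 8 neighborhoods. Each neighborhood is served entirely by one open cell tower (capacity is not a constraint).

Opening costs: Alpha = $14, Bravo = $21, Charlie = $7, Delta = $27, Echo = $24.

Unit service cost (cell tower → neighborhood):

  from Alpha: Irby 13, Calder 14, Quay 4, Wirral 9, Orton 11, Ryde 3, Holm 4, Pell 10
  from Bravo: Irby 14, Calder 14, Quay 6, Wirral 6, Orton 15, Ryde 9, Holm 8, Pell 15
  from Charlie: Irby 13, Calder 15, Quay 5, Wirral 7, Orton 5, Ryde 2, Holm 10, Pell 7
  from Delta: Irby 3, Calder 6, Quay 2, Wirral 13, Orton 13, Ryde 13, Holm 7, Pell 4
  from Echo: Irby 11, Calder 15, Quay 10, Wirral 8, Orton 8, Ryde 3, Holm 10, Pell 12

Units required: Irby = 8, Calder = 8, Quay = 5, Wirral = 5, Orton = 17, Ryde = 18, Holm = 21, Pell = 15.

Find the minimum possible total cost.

For any fixed open set, each neighborhood goes to its cheapest open site; total = fixed + service.
{Alpha, Charlie, Delta}: Irby→Delta 3·8=24, Calder→Delta 6·8=48, Quay→Delta 2·5=10, Wirral→Charlie 7·5=35, Orton→Charlie 5·17=85, Ryde→Charlie 2·18=36, Holm→Alpha 4·21=84, Pell→Delta 4·15=60. Service 382; fixed 48; total 430.
{Alpha, Bravo, Charlie, Delta}: service 377 + fixed 69 = 446
{Alpha, Charlie, Delta, Echo}: service 382 + fixed 72 = 454
{Alpha, Bravo, Charlie, Delta, Echo}: service 377 + fixed 93 = 470
No other subset beats 430.

Minimum total cost: 430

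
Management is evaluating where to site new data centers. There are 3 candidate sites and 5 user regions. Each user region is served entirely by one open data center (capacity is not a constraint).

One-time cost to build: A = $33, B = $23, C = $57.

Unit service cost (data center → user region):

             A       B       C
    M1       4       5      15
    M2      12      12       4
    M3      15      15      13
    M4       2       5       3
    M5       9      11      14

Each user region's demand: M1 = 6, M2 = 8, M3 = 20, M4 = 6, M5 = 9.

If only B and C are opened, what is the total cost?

Total cost: 519

Each user region is assigned to its cheapest site among the open ones.
{B, C}: M1→B 5·6=30, M2→C 4·8=32, M3→C 13·20=260, M4→C 3·6=18, M5→B 11·9=99. Service 439; fixed 80; total 519.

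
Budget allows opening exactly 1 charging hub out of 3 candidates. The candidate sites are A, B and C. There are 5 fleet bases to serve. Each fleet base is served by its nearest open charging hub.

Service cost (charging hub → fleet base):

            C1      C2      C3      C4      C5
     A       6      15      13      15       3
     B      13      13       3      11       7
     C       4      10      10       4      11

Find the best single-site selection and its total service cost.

With exactly 1 open, each fleet base uses its cheapest among the chosen.
{C}: C1→C 4, C2→C 10, C3→C 10, C4→C 4, C5→C 11. Service cost 39.
{B}: service cost 47
{A}: service cost 52
Among all 3 size-1 choices, {C} is lowest.

Choose C only; total service cost 39.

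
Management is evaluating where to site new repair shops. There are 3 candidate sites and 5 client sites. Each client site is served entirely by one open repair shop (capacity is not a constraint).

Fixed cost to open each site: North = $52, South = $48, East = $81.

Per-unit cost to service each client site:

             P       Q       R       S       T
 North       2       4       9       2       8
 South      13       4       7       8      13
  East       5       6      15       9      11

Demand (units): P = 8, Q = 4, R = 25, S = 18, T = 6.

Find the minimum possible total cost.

For any fixed open set, each client site goes to its cheapest open site; total = fixed + service.
{North, South}: P→North 2·8=16, Q→North 4·4=16, R→South 7·25=175, S→North 2·18=36, T→North 8·6=48. Service 291; fixed 100; total 391.
{North}: P→North 2·8=16, Q→North 4·4=16, R→North 9·25=225, S→North 2·18=36, T→North 8·6=48. Service 341; fixed 52; total 393.
{North, South, East}: service 291 + fixed 181 = 472
{South}: service 517 + fixed 48 = 565
(All 7 nonempty subsets were checked; North and South is lowest.)

Minimum total cost: 391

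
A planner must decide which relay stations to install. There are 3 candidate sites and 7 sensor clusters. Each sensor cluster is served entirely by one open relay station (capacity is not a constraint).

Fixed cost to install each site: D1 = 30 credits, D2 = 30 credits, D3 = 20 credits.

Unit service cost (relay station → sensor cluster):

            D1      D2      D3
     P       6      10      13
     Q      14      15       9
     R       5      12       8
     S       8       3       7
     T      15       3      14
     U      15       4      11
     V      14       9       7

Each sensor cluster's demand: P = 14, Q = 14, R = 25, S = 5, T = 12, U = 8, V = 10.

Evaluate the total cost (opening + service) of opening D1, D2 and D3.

Total cost: 568

Each sensor cluster is assigned to its cheapest site among the open ones.
{D1, D2, D3}: P→D1 6·14=84, Q→D3 9·14=126, R→D1 5·25=125, S→D2 3·5=15, T→D2 3·12=36, U→D2 4·8=32, V→D3 7·10=70. Service 488; fixed 80; total 568.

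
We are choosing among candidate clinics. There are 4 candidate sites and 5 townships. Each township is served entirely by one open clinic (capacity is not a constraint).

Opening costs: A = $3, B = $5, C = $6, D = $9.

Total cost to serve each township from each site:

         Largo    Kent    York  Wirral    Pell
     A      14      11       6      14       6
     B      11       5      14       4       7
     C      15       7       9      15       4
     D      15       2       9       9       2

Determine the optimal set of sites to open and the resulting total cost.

For any fixed open set, each township goes to its cheapest open site; total = fixed + service.
{A, B}: Largo→B 11, Kent→B 5, York→A 6, Wirral→B 4, Pell→A 6. Service 32; fixed 8; total 40.
{A, B, D}: service 25 + fixed 17 = 42
{B, D}: Largo→B 11, Kent→D 2, York→D 9, Wirral→B 4, Pell→D 2. Service 28; fixed 14; total 42.
{A, B, C, D}: service 25 + fixed 23 = 48
No other subset beats 40.

Open A and B; minimum total cost 40.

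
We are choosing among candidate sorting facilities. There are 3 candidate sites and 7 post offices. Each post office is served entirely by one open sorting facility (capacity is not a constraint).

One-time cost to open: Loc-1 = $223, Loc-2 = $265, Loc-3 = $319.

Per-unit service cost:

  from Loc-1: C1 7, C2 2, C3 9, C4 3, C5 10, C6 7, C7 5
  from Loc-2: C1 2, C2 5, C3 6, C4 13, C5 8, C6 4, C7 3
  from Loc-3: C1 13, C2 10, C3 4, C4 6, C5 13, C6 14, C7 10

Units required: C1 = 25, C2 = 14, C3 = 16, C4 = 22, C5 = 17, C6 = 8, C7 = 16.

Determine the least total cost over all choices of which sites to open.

For any fixed open set, each post office goes to its cheapest open site; total = fixed + service.
{Loc-1}: C1→Loc-1 7·25=175, C2→Loc-1 2·14=28, C3→Loc-1 9·16=144, C4→Loc-1 3·22=66, C5→Loc-1 10·17=170, C6→Loc-1 7·8=56, C7→Loc-1 5·16=80. Service 719; fixed 223; total 942.
{Loc-1, Loc-2}: C1→Loc-2 2·25=50, C2→Loc-1 2·14=28, C3→Loc-2 6·16=96, C4→Loc-1 3·22=66, C5→Loc-2 8·17=136, C6→Loc-2 4·8=32, C7→Loc-2 3·16=48. Service 456; fixed 488; total 944.
{Loc-2}: service 718 + fixed 265 = 983
{Loc-1, Loc-2, Loc-3}: service 424 + fixed 807 = 1231
No other subset beats 942.

Minimum total cost: 942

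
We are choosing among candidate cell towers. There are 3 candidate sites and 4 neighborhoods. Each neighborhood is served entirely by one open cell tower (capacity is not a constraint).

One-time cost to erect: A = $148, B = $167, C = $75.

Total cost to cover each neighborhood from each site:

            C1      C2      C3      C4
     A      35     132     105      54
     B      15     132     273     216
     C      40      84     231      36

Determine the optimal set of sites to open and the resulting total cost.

Open C only; minimum total cost 466.

For any fixed open set, each neighborhood goes to its cheapest open site; total = fixed + service.
{C}: C1→C 40, C2→C 84, C3→C 231, C4→C 36. Service 391; fixed 75; total 466.
{A}: service 326 + fixed 148 = 474
{A, C}: C1→A 35, C2→C 84, C3→A 105, C4→C 36. Service 260; fixed 223; total 483.
{A, B, C}: service 240 + fixed 390 = 630
(All 7 nonempty subsets were checked; C only is lowest.)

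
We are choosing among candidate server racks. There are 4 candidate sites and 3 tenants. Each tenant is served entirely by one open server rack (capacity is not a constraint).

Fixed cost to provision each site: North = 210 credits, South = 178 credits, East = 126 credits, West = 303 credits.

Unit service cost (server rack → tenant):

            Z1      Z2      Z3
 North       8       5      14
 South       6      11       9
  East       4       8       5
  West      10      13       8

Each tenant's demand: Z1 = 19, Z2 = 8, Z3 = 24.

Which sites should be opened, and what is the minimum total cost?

Open East only; minimum total cost 386.

For any fixed open set, each tenant goes to its cheapest open site; total = fixed + service.
{East}: Z1→East 4·19=76, Z2→East 8·8=64, Z3→East 5·24=120. Service 260; fixed 126; total 386.
{South, East}: service 260 + fixed 304 = 564
{North, East}: Z1→East 4·19=76, Z2→North 5·8=40, Z3→East 5·24=120. Service 236; fixed 336; total 572.
{North, South, East, West}: service 236 + fixed 817 = 1053
(All 15 nonempty subsets were checked; East only is lowest.)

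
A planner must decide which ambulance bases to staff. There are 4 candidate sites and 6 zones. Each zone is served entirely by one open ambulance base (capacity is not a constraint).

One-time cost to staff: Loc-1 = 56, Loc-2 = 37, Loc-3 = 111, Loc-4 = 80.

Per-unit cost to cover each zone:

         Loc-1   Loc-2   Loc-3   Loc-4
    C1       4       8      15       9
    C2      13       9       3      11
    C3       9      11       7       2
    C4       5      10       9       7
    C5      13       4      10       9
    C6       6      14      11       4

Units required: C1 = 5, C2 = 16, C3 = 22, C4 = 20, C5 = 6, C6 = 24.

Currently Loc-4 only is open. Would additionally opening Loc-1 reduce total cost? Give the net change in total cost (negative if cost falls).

Current service cost with {Loc-4}: 555.
Adding Loc-1: each zone re-picks its cheapest; new service cost 490, saving 65.
Extra fixed cost: 56. Net change = 56 − 65 = -9.
(Totals: 635 → 626.)

Yes — net change −9 (cost falls by 9).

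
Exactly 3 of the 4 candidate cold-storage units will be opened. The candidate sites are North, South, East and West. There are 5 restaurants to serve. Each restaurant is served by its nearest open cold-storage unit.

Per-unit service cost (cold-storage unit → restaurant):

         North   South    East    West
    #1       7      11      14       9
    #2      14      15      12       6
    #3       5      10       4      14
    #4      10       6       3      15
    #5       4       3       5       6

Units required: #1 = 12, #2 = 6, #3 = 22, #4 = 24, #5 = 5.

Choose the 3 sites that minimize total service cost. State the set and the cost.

Choose North, East and West; total service cost 300.

With exactly 3 open, each restaurant uses its cheapest among the chosen.
{North, East, West}: #1→North 7·12=84, #2→West 6·6=36, #3→East 4·22=88, #4→East 3·24=72, #5→North 4·5=20. Service cost 300.
{South, East, West}: service cost 319
{North, South, East}: service cost 331
Among all 4 size-3 choices, {North, East, West} is lowest.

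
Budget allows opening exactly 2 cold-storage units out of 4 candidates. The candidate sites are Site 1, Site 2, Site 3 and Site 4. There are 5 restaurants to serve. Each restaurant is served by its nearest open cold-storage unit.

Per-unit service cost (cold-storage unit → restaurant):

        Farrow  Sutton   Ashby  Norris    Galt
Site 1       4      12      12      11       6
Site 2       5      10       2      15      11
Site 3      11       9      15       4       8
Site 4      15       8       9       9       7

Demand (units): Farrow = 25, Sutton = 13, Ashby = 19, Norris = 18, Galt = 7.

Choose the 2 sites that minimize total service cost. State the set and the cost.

With exactly 2 open, each restaurant uses its cheapest among the chosen.
{Site 2, Site 3}: Farrow→Site 2 5·25=125, Sutton→Site 3 9·13=117, Ashby→Site 2 2·19=38, Norris→Site 3 4·18=72, Galt→Site 3 8·7=56. Service cost 408.
{Site 2, Site 4}: service cost 478
{Site 1, Site 2}: service cost 508
Among all 6 size-2 choices, {Site 2, Site 3} is lowest.

Choose Site 2 and Site 3; total service cost 408.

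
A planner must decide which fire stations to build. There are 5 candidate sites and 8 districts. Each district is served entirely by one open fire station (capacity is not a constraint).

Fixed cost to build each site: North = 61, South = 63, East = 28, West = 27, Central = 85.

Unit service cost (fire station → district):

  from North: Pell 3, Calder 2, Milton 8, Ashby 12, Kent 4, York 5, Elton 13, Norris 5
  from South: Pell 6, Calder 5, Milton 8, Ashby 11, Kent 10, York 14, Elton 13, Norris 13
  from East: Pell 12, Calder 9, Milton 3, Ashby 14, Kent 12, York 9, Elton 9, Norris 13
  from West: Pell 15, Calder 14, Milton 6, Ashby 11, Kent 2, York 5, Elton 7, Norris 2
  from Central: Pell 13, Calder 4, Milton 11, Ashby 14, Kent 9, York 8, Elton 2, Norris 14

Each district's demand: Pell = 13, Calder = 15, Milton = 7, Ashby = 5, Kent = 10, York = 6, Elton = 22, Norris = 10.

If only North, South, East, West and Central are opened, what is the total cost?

Total cost: 523

Each district is assigned to its cheapest site among the open ones.
{North, South, East, West, Central}: Pell→North 3·13=39, Calder→North 2·15=30, Milton→East 3·7=21, Ashby→South 11·5=55, Kent→West 2·10=20, York→North 5·6=30, Elton→Central 2·22=44, Norris→West 2·10=20. Service 259; fixed 264; total 523.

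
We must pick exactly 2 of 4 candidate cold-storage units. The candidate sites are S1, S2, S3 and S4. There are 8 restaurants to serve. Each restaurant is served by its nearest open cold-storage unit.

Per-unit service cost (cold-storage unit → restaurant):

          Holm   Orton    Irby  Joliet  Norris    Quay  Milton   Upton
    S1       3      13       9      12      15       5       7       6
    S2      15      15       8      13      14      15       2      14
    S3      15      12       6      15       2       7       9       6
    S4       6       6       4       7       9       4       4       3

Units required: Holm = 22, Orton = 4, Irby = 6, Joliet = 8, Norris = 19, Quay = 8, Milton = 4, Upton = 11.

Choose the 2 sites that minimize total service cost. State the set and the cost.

With exactly 2 open, each restaurant uses its cheapest among the chosen.
{S3, S4}: Holm→S4 6·22=132, Orton→S4 6·4=24, Irby→S4 4·6=24, Joliet→S4 7·8=56, Norris→S3 2·19=38, Quay→S4 4·8=32, Milton→S4 4·4=16, Upton→S4 3·11=33. Service cost 355.
{S1, S3}: service cost 418
{S1, S4}: service cost 422
Among all 6 size-2 choices, {S3, S4} is lowest.

Choose S3 and S4; total service cost 355.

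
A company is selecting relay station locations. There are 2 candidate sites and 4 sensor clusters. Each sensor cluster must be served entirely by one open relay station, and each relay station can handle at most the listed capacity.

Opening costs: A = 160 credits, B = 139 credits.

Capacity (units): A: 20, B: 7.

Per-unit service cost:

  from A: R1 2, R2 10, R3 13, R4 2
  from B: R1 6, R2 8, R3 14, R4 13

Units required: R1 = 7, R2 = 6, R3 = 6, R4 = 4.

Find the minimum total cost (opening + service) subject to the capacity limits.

Minimum total cost: 447

Open {A, B}: R1→A 2·7=14, R2→B 8·6=48, R3→A 13·6=78, R4→A 2·4=8.
Loads: A carries 17/20, B carries 6/7. Service 148; fixed 299; total 447.
Next best feasible plan costs 465.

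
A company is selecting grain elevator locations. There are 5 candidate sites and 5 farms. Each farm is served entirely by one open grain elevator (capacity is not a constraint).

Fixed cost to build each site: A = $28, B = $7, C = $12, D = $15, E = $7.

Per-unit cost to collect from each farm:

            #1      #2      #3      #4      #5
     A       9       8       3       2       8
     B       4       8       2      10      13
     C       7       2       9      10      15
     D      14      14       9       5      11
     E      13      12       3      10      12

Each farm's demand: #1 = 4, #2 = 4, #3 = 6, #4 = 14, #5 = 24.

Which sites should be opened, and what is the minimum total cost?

Open A, B and C; minimum total cost 303.

For any fixed open set, each farm goes to its cheapest open site; total = fixed + service.
{A, B, C}: #1→B 4·4=16, #2→C 2·4=8, #3→B 2·6=12, #4→A 2·14=28, #5→A 8·24=192. Service 256; fixed 47; total 303.
{A, B, C, E}: #1→B 4·4=16, #2→C 2·4=8, #3→B 2·6=12, #4→A 2·14=28, #5→A 8·24=192. Service 256; fixed 54; total 310.
{A, C}: service 274 + fixed 40 = 314
{A, B, C, D, E}: service 256 + fixed 69 = 325
No other subset beats 303.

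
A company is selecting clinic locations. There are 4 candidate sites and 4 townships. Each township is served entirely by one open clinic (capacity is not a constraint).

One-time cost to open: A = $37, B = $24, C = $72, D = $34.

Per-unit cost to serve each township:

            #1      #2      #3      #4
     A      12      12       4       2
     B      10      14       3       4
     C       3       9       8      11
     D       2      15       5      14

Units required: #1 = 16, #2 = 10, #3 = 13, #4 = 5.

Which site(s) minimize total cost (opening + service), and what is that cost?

Open A and D; minimum total cost 285.

For any fixed open set, each township goes to its cheapest open site; total = fixed + service.
{A, D}: #1→D 2·16=32, #2→A 12·10=120, #3→A 4·13=52, #4→A 2·5=10. Service 214; fixed 71; total 285.
{B, D}: #1→D 2·16=32, #2→B 14·10=140, #3→B 3·13=39, #4→B 4·5=20. Service 231; fixed 58; total 289.
{B, C}: #1→C 3·16=48, #2→C 9·10=90, #3→B 3·13=39, #4→B 4·5=20. Service 197; fixed 96; total 293.
{A, B, C, D}: service 171 + fixed 167 = 338
No other subset beats 285.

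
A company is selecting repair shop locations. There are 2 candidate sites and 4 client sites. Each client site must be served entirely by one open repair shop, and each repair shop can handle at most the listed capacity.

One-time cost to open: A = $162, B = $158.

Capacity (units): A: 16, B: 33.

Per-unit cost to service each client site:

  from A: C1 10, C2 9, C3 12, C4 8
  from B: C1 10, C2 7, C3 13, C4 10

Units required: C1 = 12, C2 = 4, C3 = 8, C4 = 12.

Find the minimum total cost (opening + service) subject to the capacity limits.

Minimum total cost: 668

Open {A, B}: C1→B 10·12=120, C2→B 7·4=28, C3→B 13·8=104, C4→A 8·12=96.
Loads: A carries 12/16, B carries 24/33. Service 348; fixed 320; total 668.
Next best feasible plan costs 676.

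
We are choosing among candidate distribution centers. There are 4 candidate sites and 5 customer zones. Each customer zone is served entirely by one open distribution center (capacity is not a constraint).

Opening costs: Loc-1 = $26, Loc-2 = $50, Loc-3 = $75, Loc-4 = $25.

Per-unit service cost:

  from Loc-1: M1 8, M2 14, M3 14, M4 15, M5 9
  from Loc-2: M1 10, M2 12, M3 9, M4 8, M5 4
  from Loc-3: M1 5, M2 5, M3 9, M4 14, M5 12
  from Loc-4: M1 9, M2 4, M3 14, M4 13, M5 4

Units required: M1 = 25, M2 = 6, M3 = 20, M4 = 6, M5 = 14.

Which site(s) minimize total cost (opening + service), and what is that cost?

Open Loc-3 and Loc-4; minimum total cost 563.

For any fixed open set, each customer zone goes to its cheapest open site; total = fixed + service.
{Loc-3, Loc-4}: M1→Loc-3 5·25=125, M2→Loc-4 4·6=24, M3→Loc-3 9·20=180, M4→Loc-4 13·6=78, M5→Loc-4 4·14=56. Service 463; fixed 100; total 563.
{Loc-2, Loc-3}: M1→Loc-3 5·25=125, M2→Loc-3 5·6=30, M3→Loc-2 9·20=180, M4→Loc-2 8·6=48, M5→Loc-2 4·14=56. Service 439; fixed 125; total 564.
{Loc-2, Loc-3, Loc-4}: service 433 + fixed 150 = 583
{Loc-1, Loc-2, Loc-3, Loc-4}: service 433 + fixed 176 = 609
(All 15 nonempty subsets were checked; Loc-3 and Loc-4 is lowest.)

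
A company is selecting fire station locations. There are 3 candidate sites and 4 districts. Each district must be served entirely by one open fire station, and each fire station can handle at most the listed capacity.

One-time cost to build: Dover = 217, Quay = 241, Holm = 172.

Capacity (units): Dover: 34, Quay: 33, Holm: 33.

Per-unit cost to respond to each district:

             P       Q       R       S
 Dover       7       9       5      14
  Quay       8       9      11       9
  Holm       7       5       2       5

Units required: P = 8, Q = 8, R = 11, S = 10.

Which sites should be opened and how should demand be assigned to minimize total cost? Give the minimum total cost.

Minimum total cost: 557

Open {Dover, Holm}: P→Dover 7·8=56, Q→Holm 5·8=40, R→Holm 2·11=22, S→Holm 5·10=50.
Loads: Dover carries 8/34, Holm carries 29/33. Service 168; fixed 389; total 557.
Next best feasible plan costs 589.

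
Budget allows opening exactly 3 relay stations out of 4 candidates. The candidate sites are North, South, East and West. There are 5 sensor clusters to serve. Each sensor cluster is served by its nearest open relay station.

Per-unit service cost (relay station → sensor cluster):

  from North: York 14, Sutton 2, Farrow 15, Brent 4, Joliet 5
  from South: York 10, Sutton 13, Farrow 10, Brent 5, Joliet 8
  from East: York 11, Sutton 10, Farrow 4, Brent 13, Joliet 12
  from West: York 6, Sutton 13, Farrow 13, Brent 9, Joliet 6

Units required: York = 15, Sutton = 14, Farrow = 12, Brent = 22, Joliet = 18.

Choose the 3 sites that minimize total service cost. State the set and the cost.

Choose North, East and West; total service cost 344.

With exactly 3 open, each sensor cluster uses its cheapest among the chosen.
{North, East, West}: York→West 6·15=90, Sutton→North 2·14=28, Farrow→East 4·12=48, Brent→North 4·22=88, Joliet→North 5·18=90. Service cost 344.
{North, South, East}: service cost 404
{North, South, West}: service cost 416
Among all 4 size-3 choices, {North, East, West} is lowest.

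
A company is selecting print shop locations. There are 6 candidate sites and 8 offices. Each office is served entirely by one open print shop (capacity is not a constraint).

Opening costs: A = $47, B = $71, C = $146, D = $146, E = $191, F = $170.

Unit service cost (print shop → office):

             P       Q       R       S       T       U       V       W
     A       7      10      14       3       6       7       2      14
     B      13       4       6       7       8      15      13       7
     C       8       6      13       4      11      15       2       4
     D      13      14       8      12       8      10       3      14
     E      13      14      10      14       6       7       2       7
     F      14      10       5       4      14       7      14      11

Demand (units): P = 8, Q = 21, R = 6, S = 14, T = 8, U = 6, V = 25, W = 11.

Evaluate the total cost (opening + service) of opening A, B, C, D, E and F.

Total cost: 1167

Each office is assigned to its cheapest site among the open ones.
{A, B, C, D, E, F}: P→A 7·8=56, Q→B 4·21=84, R→F 5·6=30, S→A 3·14=42, T→A 6·8=48, U→A 7·6=42, V→A 2·25=50, W→C 4·11=44. Service 396; fixed 771; total 1167.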